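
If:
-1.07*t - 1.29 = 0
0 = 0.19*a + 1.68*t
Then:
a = 10.66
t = -1.21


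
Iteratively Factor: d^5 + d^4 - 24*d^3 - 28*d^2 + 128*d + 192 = (d + 2)*(d^4 - d^3 - 22*d^2 + 16*d + 96) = (d + 2)^2*(d^3 - 3*d^2 - 16*d + 48) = (d - 4)*(d + 2)^2*(d^2 + d - 12) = (d - 4)*(d + 2)^2*(d + 4)*(d - 3)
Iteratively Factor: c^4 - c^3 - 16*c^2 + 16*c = (c)*(c^3 - c^2 - 16*c + 16) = c*(c - 1)*(c^2 - 16) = c*(c - 1)*(c + 4)*(c - 4)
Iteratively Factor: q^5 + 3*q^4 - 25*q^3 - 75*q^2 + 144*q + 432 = (q + 3)*(q^4 - 25*q^2 + 144) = (q - 4)*(q + 3)*(q^3 + 4*q^2 - 9*q - 36) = (q - 4)*(q + 3)*(q + 4)*(q^2 - 9) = (q - 4)*(q - 3)*(q + 3)*(q + 4)*(q + 3)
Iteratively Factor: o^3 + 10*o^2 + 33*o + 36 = (o + 3)*(o^2 + 7*o + 12) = (o + 3)^2*(o + 4)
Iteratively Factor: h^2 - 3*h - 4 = (h + 1)*(h - 4)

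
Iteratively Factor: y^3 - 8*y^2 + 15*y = (y)*(y^2 - 8*y + 15) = y*(y - 5)*(y - 3)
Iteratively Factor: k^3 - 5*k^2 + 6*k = (k - 2)*(k^2 - 3*k) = k*(k - 2)*(k - 3)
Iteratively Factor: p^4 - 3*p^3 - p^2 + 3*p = (p - 3)*(p^3 - p) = (p - 3)*(p - 1)*(p^2 + p) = p*(p - 3)*(p - 1)*(p + 1)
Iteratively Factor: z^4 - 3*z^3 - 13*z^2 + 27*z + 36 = (z - 3)*(z^3 - 13*z - 12) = (z - 3)*(z + 3)*(z^2 - 3*z - 4) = (z - 3)*(z + 1)*(z + 3)*(z - 4)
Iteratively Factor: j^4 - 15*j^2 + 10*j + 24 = (j + 1)*(j^3 - j^2 - 14*j + 24) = (j - 3)*(j + 1)*(j^2 + 2*j - 8) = (j - 3)*(j + 1)*(j + 4)*(j - 2)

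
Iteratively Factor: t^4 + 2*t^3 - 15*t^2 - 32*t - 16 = (t - 4)*(t^3 + 6*t^2 + 9*t + 4) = (t - 4)*(t + 1)*(t^2 + 5*t + 4) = (t - 4)*(t + 1)^2*(t + 4)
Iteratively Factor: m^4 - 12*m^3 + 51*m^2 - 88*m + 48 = (m - 4)*(m^3 - 8*m^2 + 19*m - 12) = (m - 4)^2*(m^2 - 4*m + 3) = (m - 4)^2*(m - 1)*(m - 3)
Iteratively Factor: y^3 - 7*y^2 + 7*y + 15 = (y - 3)*(y^2 - 4*y - 5) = (y - 3)*(y + 1)*(y - 5)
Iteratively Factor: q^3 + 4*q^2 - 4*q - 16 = (q - 2)*(q^2 + 6*q + 8) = (q - 2)*(q + 2)*(q + 4)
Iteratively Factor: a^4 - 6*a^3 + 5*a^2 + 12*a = (a - 3)*(a^3 - 3*a^2 - 4*a) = (a - 4)*(a - 3)*(a^2 + a) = (a - 4)*(a - 3)*(a + 1)*(a)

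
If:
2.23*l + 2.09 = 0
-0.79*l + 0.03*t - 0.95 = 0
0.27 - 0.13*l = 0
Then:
No Solution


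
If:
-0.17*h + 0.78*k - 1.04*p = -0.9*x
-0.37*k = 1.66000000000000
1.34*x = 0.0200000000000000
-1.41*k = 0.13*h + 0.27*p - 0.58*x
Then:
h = 84.31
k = -4.49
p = -17.13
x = 0.01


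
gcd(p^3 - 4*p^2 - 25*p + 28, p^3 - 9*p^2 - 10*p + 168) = p^2 - 3*p - 28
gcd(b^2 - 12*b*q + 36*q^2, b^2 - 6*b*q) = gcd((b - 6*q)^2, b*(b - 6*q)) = -b + 6*q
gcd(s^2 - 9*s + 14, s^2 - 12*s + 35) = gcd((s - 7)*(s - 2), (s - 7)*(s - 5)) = s - 7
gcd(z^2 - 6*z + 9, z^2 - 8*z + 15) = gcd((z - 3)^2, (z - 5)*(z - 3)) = z - 3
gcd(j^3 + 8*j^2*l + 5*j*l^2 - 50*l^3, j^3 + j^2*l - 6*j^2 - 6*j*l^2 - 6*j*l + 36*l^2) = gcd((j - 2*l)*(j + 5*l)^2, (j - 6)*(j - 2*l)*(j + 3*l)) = j - 2*l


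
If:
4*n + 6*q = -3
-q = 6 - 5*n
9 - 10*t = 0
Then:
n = 33/34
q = -39/34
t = 9/10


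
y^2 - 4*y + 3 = (y - 3)*(y - 1)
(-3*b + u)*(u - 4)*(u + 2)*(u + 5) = -3*b*u^3 - 9*b*u^2 + 54*b*u + 120*b + u^4 + 3*u^3 - 18*u^2 - 40*u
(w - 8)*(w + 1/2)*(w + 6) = w^3 - 3*w^2/2 - 49*w - 24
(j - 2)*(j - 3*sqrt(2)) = j^2 - 3*sqrt(2)*j - 2*j + 6*sqrt(2)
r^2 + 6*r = r*(r + 6)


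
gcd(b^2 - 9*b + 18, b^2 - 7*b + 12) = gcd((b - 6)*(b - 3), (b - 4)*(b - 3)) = b - 3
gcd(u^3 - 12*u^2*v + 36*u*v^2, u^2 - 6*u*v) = u^2 - 6*u*v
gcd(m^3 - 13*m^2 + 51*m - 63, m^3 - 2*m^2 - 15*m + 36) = m^2 - 6*m + 9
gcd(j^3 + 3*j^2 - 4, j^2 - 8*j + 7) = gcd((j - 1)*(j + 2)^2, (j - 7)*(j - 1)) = j - 1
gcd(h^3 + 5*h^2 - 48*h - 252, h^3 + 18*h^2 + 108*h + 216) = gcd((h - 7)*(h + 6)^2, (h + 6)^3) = h^2 + 12*h + 36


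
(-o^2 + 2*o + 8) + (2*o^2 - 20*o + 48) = o^2 - 18*o + 56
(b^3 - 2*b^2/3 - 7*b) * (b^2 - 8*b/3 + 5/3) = b^5 - 10*b^4/3 - 32*b^3/9 + 158*b^2/9 - 35*b/3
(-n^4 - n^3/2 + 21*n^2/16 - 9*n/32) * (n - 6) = -n^5 + 11*n^4/2 + 69*n^3/16 - 261*n^2/32 + 27*n/16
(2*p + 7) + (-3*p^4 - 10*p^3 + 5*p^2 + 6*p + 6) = -3*p^4 - 10*p^3 + 5*p^2 + 8*p + 13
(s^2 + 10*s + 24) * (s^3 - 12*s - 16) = s^5 + 10*s^4 + 12*s^3 - 136*s^2 - 448*s - 384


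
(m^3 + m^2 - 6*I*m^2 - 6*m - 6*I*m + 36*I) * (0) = 0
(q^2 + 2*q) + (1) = q^2 + 2*q + 1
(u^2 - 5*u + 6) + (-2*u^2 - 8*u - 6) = -u^2 - 13*u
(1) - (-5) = 6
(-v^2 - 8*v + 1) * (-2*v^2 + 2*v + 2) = 2*v^4 + 14*v^3 - 20*v^2 - 14*v + 2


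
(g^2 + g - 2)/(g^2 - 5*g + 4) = (g + 2)/(g - 4)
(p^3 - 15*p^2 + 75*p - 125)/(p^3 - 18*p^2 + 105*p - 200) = (p - 5)/(p - 8)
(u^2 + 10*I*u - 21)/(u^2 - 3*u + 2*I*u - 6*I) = (u^2 + 10*I*u - 21)/(u^2 + u*(-3 + 2*I) - 6*I)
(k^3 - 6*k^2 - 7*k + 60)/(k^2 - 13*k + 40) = (k^2 - k - 12)/(k - 8)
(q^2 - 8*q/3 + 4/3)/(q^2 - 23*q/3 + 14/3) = (q - 2)/(q - 7)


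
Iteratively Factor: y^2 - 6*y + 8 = (y - 2)*(y - 4)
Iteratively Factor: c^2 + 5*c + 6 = (c + 3)*(c + 2)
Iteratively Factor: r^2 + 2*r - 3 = (r - 1)*(r + 3)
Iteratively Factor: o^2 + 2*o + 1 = (o + 1)*(o + 1)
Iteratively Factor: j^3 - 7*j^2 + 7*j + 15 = (j - 3)*(j^2 - 4*j - 5) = (j - 3)*(j + 1)*(j - 5)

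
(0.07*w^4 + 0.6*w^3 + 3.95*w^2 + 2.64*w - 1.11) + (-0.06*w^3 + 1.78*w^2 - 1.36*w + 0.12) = 0.07*w^4 + 0.54*w^3 + 5.73*w^2 + 1.28*w - 0.99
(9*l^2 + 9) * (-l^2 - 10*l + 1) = -9*l^4 - 90*l^3 - 90*l + 9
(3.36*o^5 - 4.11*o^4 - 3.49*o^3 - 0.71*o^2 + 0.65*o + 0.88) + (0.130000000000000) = 3.36*o^5 - 4.11*o^4 - 3.49*o^3 - 0.71*o^2 + 0.65*o + 1.01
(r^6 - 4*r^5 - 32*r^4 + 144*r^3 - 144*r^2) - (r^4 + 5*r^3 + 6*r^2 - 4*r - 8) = r^6 - 4*r^5 - 33*r^4 + 139*r^3 - 150*r^2 + 4*r + 8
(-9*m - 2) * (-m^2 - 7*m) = 9*m^3 + 65*m^2 + 14*m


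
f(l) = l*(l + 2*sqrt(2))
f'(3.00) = 8.83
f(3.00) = 17.49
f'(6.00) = 14.83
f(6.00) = 52.97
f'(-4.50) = -6.17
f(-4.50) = 7.52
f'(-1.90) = -0.97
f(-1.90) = -1.76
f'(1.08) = 4.99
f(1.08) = 4.22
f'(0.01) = 2.85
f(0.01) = 0.03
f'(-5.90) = -8.97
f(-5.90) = 18.12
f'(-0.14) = 2.55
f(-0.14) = -0.38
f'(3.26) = 9.35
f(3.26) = 19.85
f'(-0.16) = 2.51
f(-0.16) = -0.43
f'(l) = 2*l + 2*sqrt(2)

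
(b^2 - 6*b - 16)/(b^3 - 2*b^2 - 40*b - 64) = 1/(b + 4)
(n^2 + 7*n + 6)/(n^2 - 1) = (n + 6)/(n - 1)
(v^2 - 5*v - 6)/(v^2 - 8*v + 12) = (v + 1)/(v - 2)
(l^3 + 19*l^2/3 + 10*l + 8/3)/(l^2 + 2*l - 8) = (3*l^2 + 7*l + 2)/(3*(l - 2))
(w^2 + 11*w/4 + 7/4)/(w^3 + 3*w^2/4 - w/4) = (4*w + 7)/(w*(4*w - 1))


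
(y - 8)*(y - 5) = y^2 - 13*y + 40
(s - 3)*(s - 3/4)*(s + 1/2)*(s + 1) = s^4 - 9*s^3/4 - 23*s^2/8 + 3*s/2 + 9/8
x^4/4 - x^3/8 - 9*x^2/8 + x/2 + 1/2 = (x/4 + 1/2)*(x - 2)*(x - 1)*(x + 1/2)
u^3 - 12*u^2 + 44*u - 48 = (u - 6)*(u - 4)*(u - 2)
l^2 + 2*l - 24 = (l - 4)*(l + 6)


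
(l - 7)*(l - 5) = l^2 - 12*l + 35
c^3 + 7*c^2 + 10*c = c*(c + 2)*(c + 5)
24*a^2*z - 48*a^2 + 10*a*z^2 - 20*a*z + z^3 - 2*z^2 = (4*a + z)*(6*a + z)*(z - 2)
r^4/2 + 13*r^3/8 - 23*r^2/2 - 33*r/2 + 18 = (r/2 + 1)*(r - 4)*(r - 3/4)*(r + 6)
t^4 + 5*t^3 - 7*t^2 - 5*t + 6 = (t - 1)^2*(t + 1)*(t + 6)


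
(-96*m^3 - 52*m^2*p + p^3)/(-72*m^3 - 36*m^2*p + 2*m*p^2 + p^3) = (-8*m + p)/(-6*m + p)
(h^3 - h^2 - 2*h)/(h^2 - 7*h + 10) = h*(h + 1)/(h - 5)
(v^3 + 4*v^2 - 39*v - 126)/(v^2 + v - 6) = (v^2 + v - 42)/(v - 2)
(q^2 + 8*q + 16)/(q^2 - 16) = (q + 4)/(q - 4)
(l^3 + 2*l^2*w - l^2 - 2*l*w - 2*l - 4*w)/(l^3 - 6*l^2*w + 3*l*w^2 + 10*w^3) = (l^3 + 2*l^2*w - l^2 - 2*l*w - 2*l - 4*w)/(l^3 - 6*l^2*w + 3*l*w^2 + 10*w^3)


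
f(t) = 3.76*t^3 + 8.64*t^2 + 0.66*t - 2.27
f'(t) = 11.28*t^2 + 17.28*t + 0.66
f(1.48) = 29.82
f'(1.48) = 50.94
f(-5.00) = -259.57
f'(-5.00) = 196.26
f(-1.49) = 3.49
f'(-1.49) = -0.04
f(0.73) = 4.28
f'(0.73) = 19.29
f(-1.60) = 3.39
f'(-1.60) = 1.89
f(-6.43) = -648.88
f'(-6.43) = 355.92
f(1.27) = 20.21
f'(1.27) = 40.80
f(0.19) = -1.81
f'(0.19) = 4.35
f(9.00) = 3444.55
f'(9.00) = 1069.86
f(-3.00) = -28.01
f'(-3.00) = 50.34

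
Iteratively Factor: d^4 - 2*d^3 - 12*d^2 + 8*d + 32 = (d + 2)*(d^3 - 4*d^2 - 4*d + 16) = (d - 2)*(d + 2)*(d^2 - 2*d - 8) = (d - 4)*(d - 2)*(d + 2)*(d + 2)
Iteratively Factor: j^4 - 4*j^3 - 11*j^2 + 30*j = (j + 3)*(j^3 - 7*j^2 + 10*j) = j*(j + 3)*(j^2 - 7*j + 10) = j*(j - 5)*(j + 3)*(j - 2)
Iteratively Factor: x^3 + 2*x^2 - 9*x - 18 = (x + 3)*(x^2 - x - 6) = (x - 3)*(x + 3)*(x + 2)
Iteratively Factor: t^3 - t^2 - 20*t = (t + 4)*(t^2 - 5*t) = t*(t + 4)*(t - 5)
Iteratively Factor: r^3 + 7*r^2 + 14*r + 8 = (r + 1)*(r^2 + 6*r + 8) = (r + 1)*(r + 4)*(r + 2)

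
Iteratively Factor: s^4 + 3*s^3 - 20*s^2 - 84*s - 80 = (s - 5)*(s^3 + 8*s^2 + 20*s + 16) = (s - 5)*(s + 2)*(s^2 + 6*s + 8) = (s - 5)*(s + 2)*(s + 4)*(s + 2)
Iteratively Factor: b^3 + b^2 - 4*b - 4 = (b - 2)*(b^2 + 3*b + 2) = (b - 2)*(b + 1)*(b + 2)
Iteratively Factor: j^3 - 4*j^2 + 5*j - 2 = (j - 1)*(j^2 - 3*j + 2) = (j - 2)*(j - 1)*(j - 1)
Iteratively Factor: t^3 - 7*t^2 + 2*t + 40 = (t - 5)*(t^2 - 2*t - 8) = (t - 5)*(t - 4)*(t + 2)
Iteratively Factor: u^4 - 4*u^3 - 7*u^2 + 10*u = (u - 5)*(u^3 + u^2 - 2*u) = (u - 5)*(u + 2)*(u^2 - u) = u*(u - 5)*(u + 2)*(u - 1)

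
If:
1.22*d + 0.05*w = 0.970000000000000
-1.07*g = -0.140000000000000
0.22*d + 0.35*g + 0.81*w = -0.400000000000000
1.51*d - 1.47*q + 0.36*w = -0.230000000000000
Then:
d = 0.83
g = 0.13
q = 0.82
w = -0.77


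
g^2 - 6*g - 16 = (g - 8)*(g + 2)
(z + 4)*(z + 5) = z^2 + 9*z + 20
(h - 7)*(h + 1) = h^2 - 6*h - 7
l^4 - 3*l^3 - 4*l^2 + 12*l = l*(l - 3)*(l - 2)*(l + 2)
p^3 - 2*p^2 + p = p*(p - 1)^2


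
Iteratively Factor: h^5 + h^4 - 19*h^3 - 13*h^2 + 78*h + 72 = (h - 3)*(h^4 + 4*h^3 - 7*h^2 - 34*h - 24) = (h - 3)^2*(h^3 + 7*h^2 + 14*h + 8) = (h - 3)^2*(h + 1)*(h^2 + 6*h + 8) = (h - 3)^2*(h + 1)*(h + 2)*(h + 4)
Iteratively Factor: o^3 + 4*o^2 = (o + 4)*(o^2) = o*(o + 4)*(o)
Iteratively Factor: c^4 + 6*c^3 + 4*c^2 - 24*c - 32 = (c + 2)*(c^3 + 4*c^2 - 4*c - 16) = (c - 2)*(c + 2)*(c^2 + 6*c + 8) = (c - 2)*(c + 2)*(c + 4)*(c + 2)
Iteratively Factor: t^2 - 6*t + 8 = (t - 2)*(t - 4)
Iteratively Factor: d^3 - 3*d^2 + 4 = (d + 1)*(d^2 - 4*d + 4) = (d - 2)*(d + 1)*(d - 2)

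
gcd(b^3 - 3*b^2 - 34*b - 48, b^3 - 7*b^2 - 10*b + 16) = b^2 - 6*b - 16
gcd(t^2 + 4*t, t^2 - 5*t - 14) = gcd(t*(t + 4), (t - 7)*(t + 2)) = 1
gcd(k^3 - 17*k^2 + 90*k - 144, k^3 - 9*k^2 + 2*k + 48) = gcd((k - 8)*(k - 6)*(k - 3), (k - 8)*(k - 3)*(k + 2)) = k^2 - 11*k + 24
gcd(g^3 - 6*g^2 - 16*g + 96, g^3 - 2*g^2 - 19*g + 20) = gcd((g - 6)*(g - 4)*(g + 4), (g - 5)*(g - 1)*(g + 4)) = g + 4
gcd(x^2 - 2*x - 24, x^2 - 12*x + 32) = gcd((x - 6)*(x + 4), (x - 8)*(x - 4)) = 1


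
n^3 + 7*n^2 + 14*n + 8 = (n + 1)*(n + 2)*(n + 4)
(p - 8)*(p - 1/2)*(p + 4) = p^3 - 9*p^2/2 - 30*p + 16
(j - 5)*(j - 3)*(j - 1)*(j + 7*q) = j^4 + 7*j^3*q - 9*j^3 - 63*j^2*q + 23*j^2 + 161*j*q - 15*j - 105*q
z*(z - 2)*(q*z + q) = q*z^3 - q*z^2 - 2*q*z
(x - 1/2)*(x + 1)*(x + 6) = x^3 + 13*x^2/2 + 5*x/2 - 3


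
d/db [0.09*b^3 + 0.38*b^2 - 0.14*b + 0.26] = 0.27*b^2 + 0.76*b - 0.14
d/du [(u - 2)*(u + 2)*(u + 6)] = 3*u^2 + 12*u - 4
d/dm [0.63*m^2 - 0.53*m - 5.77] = 1.26*m - 0.53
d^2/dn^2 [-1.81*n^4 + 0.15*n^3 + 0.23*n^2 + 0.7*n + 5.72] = -21.72*n^2 + 0.9*n + 0.46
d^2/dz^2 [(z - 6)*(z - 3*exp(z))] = -3*z*exp(z) + 12*exp(z) + 2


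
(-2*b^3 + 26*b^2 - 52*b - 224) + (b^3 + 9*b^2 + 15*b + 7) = -b^3 + 35*b^2 - 37*b - 217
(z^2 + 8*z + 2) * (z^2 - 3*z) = z^4 + 5*z^3 - 22*z^2 - 6*z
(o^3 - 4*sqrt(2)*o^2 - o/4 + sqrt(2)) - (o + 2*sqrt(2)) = o^3 - 4*sqrt(2)*o^2 - 5*o/4 - sqrt(2)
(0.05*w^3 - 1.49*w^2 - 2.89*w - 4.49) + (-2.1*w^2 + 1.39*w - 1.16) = 0.05*w^3 - 3.59*w^2 - 1.5*w - 5.65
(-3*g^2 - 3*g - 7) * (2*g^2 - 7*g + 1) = -6*g^4 + 15*g^3 + 4*g^2 + 46*g - 7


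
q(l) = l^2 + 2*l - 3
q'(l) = 2*l + 2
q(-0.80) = -3.96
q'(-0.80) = 0.40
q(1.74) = 3.51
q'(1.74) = 5.48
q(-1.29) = -3.92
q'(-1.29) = -0.58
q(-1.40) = -3.84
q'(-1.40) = -0.80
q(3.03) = 12.24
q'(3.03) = 8.06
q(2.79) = 10.36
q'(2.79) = 7.58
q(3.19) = 13.56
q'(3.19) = 8.38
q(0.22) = -2.51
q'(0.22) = 2.44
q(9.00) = 96.00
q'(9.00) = 20.00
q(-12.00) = 117.00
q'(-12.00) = -22.00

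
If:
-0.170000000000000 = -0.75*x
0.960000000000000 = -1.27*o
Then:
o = -0.76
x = 0.23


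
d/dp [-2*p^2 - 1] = -4*p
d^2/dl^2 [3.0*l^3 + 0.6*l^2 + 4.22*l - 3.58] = 18.0*l + 1.2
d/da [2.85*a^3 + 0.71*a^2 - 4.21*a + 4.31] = 8.55*a^2 + 1.42*a - 4.21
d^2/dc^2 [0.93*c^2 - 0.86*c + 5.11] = 1.86000000000000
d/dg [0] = 0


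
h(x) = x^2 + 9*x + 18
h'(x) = 2*x + 9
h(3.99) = 69.83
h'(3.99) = 16.98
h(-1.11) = 9.24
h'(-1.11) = 6.78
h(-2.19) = 3.09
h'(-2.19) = 4.62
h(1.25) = 30.81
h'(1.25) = 11.50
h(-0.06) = 17.46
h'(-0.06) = 8.88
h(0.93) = 27.23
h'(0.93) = 10.86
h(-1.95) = 4.25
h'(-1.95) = 5.10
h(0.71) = 24.89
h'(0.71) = 10.42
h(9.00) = 180.00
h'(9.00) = 27.00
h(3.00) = 54.00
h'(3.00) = 15.00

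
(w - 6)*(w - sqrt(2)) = w^2 - 6*w - sqrt(2)*w + 6*sqrt(2)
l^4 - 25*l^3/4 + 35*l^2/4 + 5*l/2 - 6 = (l - 4)*(l - 2)*(l - 1)*(l + 3/4)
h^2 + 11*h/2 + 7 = (h + 2)*(h + 7/2)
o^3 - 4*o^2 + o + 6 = (o - 3)*(o - 2)*(o + 1)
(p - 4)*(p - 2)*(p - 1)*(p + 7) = p^4 - 35*p^2 + 90*p - 56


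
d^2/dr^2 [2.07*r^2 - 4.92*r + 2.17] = 4.14000000000000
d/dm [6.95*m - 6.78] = 6.95000000000000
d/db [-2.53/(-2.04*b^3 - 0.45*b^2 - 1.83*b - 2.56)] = (-15.4836*b^2 - 2.277*b - 4.6299)/(2.04*b^3 + 0.45*b^2 + 1.83*b + 2.56)^2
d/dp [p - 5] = 1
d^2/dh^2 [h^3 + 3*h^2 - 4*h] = 6*h + 6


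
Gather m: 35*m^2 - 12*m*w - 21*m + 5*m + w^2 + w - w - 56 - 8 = 35*m^2 + m*(-12*w - 16) + w^2 - 64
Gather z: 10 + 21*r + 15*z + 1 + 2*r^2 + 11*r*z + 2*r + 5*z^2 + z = 2*r^2 + 23*r + 5*z^2 + z*(11*r + 16) + 11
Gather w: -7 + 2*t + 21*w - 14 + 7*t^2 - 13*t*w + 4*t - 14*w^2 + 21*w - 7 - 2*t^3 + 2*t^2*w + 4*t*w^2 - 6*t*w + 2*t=-2*t^3 + 7*t^2 + 8*t + w^2*(4*t - 14) + w*(2*t^2 - 19*t + 42) - 28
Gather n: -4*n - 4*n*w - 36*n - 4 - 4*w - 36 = n*(-4*w - 40) - 4*w - 40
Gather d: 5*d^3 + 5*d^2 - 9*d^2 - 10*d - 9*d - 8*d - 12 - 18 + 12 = 5*d^3 - 4*d^2 - 27*d - 18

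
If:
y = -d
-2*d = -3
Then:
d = 3/2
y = -3/2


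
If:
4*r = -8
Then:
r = -2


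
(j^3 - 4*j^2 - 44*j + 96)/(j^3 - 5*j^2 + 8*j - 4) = (j^2 - 2*j - 48)/(j^2 - 3*j + 2)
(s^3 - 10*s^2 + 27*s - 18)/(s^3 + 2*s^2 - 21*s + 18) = (s - 6)/(s + 6)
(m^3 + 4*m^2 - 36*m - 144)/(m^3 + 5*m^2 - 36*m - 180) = (m + 4)/(m + 5)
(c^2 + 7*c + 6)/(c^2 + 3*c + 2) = (c + 6)/(c + 2)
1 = 1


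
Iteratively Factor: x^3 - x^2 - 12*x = (x)*(x^2 - x - 12) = x*(x - 4)*(x + 3)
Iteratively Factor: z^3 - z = (z + 1)*(z^2 - z) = (z - 1)*(z + 1)*(z)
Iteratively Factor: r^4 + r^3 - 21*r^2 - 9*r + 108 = (r - 3)*(r^3 + 4*r^2 - 9*r - 36) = (r - 3)^2*(r^2 + 7*r + 12) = (r - 3)^2*(r + 3)*(r + 4)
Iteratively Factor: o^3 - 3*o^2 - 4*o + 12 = (o + 2)*(o^2 - 5*o + 6) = (o - 2)*(o + 2)*(o - 3)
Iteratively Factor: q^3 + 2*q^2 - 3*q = (q)*(q^2 + 2*q - 3) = q*(q - 1)*(q + 3)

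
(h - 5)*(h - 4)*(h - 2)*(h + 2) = h^4 - 9*h^3 + 16*h^2 + 36*h - 80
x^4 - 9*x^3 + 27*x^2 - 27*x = x*(x - 3)^3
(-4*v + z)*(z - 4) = -4*v*z + 16*v + z^2 - 4*z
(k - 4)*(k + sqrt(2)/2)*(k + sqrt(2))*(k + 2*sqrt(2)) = k^4 - 4*k^3 + 7*sqrt(2)*k^3/2 - 14*sqrt(2)*k^2 + 7*k^2 - 28*k + 2*sqrt(2)*k - 8*sqrt(2)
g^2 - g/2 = g*(g - 1/2)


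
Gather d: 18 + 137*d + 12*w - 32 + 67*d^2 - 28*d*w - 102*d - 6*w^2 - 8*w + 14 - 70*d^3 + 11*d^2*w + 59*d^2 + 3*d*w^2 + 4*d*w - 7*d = -70*d^3 + d^2*(11*w + 126) + d*(3*w^2 - 24*w + 28) - 6*w^2 + 4*w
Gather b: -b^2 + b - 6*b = -b^2 - 5*b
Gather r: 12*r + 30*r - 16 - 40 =42*r - 56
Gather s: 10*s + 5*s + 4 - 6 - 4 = 15*s - 6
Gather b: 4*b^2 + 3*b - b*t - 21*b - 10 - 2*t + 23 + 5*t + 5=4*b^2 + b*(-t - 18) + 3*t + 18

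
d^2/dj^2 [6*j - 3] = 0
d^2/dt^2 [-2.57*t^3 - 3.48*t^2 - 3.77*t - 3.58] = -15.42*t - 6.96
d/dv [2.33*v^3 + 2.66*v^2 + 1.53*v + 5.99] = 6.99*v^2 + 5.32*v + 1.53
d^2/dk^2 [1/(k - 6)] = 2/(k - 6)^3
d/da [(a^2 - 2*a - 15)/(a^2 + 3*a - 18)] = (5*a^2 - 6*a + 81)/(a^4 + 6*a^3 - 27*a^2 - 108*a + 324)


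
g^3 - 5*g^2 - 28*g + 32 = (g - 8)*(g - 1)*(g + 4)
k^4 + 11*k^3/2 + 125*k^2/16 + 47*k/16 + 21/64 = (k + 1/4)^2*(k + 3/2)*(k + 7/2)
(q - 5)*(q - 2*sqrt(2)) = q^2 - 5*q - 2*sqrt(2)*q + 10*sqrt(2)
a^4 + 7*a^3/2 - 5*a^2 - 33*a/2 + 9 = (a - 2)*(a - 1/2)*(a + 3)^2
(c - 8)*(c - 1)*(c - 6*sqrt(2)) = c^3 - 9*c^2 - 6*sqrt(2)*c^2 + 8*c + 54*sqrt(2)*c - 48*sqrt(2)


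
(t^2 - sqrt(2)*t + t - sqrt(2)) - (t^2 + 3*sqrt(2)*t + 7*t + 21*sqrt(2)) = -6*t - 4*sqrt(2)*t - 22*sqrt(2)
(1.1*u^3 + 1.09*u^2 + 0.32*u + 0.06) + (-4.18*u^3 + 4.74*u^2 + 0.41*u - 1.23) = -3.08*u^3 + 5.83*u^2 + 0.73*u - 1.17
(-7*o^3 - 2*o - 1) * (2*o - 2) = -14*o^4 + 14*o^3 - 4*o^2 + 2*o + 2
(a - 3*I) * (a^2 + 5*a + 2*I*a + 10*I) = a^3 + 5*a^2 - I*a^2 + 6*a - 5*I*a + 30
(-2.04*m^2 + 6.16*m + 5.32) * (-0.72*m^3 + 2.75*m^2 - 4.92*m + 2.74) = 1.4688*m^5 - 10.0452*m^4 + 23.1464*m^3 - 21.2668*m^2 - 9.296*m + 14.5768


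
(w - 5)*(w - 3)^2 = w^3 - 11*w^2 + 39*w - 45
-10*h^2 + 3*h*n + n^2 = (-2*h + n)*(5*h + n)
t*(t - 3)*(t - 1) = t^3 - 4*t^2 + 3*t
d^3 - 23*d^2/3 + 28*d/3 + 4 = (d - 6)*(d - 2)*(d + 1/3)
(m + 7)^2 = m^2 + 14*m + 49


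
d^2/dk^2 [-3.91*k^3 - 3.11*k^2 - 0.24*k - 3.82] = -23.46*k - 6.22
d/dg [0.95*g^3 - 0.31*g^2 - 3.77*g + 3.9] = 2.85*g^2 - 0.62*g - 3.77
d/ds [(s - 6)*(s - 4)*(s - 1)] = 3*s^2 - 22*s + 34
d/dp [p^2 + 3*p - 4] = 2*p + 3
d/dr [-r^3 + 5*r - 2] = 5 - 3*r^2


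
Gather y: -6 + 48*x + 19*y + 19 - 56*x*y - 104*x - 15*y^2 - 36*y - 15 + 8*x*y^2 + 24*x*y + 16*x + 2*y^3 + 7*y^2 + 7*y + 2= -40*x + 2*y^3 + y^2*(8*x - 8) + y*(-32*x - 10)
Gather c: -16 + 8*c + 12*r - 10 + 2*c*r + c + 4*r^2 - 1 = c*(2*r + 9) + 4*r^2 + 12*r - 27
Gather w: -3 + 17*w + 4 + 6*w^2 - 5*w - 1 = 6*w^2 + 12*w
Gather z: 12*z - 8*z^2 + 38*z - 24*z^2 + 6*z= -32*z^2 + 56*z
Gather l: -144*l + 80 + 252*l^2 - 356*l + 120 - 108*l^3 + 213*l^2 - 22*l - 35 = -108*l^3 + 465*l^2 - 522*l + 165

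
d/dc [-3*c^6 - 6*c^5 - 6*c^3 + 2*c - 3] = -18*c^5 - 30*c^4 - 18*c^2 + 2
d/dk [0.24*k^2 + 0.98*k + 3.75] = 0.48*k + 0.98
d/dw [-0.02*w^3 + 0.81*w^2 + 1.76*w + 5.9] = -0.06*w^2 + 1.62*w + 1.76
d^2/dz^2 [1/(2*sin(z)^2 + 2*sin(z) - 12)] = (-4*sin(z)^4 - 3*sin(z)^3 - 19*sin(z)^2 + 14)/(2*(sin(z)^2 + sin(z) - 6)^3)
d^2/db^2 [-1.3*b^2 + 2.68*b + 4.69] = -2.60000000000000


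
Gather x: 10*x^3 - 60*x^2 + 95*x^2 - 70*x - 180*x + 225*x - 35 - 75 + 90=10*x^3 + 35*x^2 - 25*x - 20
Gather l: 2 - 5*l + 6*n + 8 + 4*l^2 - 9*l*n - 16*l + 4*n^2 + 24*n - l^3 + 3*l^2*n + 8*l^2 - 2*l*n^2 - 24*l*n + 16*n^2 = -l^3 + l^2*(3*n + 12) + l*(-2*n^2 - 33*n - 21) + 20*n^2 + 30*n + 10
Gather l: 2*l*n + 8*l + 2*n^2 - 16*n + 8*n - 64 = l*(2*n + 8) + 2*n^2 - 8*n - 64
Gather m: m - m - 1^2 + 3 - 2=0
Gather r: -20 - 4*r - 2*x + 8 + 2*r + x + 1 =-2*r - x - 11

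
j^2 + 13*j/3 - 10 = (j - 5/3)*(j + 6)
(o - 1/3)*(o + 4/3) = o^2 + o - 4/9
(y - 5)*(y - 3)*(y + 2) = y^3 - 6*y^2 - y + 30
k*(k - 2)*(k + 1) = k^3 - k^2 - 2*k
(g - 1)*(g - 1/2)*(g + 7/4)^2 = g^4 + 2*g^3 - 27*g^2/16 - 91*g/32 + 49/32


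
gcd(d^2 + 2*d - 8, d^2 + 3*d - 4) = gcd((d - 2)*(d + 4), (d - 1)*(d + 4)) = d + 4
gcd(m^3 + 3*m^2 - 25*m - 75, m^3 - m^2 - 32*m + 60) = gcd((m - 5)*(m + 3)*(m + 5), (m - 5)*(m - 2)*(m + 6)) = m - 5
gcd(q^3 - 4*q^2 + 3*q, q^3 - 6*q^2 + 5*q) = q^2 - q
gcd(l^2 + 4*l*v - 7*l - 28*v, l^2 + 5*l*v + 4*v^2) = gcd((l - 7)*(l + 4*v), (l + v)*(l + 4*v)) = l + 4*v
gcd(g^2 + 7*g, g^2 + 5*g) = g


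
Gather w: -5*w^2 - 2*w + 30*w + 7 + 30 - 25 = -5*w^2 + 28*w + 12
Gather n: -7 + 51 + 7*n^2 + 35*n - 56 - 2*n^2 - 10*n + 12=5*n^2 + 25*n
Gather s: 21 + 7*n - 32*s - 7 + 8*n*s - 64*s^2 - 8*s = 7*n - 64*s^2 + s*(8*n - 40) + 14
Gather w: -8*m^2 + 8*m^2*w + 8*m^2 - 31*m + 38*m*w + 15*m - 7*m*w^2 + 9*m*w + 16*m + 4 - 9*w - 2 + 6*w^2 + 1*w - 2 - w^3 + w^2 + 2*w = -w^3 + w^2*(7 - 7*m) + w*(8*m^2 + 47*m - 6)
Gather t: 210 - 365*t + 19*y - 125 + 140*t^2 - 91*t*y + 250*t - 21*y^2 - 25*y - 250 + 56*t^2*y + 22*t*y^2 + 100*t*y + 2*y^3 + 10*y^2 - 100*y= t^2*(56*y + 140) + t*(22*y^2 + 9*y - 115) + 2*y^3 - 11*y^2 - 106*y - 165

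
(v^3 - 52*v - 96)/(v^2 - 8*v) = v + 8 + 12/v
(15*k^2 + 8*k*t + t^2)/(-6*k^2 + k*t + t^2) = (5*k + t)/(-2*k + t)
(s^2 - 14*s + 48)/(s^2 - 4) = (s^2 - 14*s + 48)/(s^2 - 4)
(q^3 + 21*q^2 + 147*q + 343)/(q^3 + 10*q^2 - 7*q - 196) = (q + 7)/(q - 4)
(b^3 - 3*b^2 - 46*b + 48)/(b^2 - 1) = (b^2 - 2*b - 48)/(b + 1)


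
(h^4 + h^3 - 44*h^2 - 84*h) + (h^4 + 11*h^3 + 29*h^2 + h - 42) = 2*h^4 + 12*h^3 - 15*h^2 - 83*h - 42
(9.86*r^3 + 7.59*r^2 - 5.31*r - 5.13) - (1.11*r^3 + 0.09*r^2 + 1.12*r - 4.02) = 8.75*r^3 + 7.5*r^2 - 6.43*r - 1.11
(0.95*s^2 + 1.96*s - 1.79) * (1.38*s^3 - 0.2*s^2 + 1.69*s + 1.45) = 1.311*s^5 + 2.5148*s^4 - 1.2567*s^3 + 5.0479*s^2 - 0.1831*s - 2.5955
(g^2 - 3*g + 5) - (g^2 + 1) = 4 - 3*g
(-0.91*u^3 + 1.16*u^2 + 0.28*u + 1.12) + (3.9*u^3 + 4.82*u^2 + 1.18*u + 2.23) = 2.99*u^3 + 5.98*u^2 + 1.46*u + 3.35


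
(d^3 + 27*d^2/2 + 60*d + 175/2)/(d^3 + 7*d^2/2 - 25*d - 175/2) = (d + 5)/(d - 5)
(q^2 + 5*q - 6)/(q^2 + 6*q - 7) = (q + 6)/(q + 7)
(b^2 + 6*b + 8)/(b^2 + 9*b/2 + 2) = 2*(b + 2)/(2*b + 1)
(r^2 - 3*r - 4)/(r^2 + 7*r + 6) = (r - 4)/(r + 6)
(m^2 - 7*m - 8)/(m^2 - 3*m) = (m^2 - 7*m - 8)/(m*(m - 3))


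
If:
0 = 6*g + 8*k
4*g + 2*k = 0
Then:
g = 0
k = 0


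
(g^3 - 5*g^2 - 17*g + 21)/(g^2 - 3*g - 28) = (g^2 + 2*g - 3)/(g + 4)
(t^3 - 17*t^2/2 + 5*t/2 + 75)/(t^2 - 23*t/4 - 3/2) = 2*(2*t^2 - 5*t - 25)/(4*t + 1)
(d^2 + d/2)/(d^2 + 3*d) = (d + 1/2)/(d + 3)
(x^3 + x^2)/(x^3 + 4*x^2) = (x + 1)/(x + 4)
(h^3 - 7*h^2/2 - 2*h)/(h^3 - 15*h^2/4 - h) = 2*(2*h + 1)/(4*h + 1)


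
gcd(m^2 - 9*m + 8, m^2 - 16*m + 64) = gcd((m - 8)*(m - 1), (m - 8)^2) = m - 8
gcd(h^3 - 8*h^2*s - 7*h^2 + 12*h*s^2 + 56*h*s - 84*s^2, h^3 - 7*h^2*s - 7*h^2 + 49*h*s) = h - 7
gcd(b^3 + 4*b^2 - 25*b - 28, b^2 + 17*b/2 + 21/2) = b + 7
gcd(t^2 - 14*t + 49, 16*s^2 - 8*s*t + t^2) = 1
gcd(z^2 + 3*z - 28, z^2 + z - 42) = z + 7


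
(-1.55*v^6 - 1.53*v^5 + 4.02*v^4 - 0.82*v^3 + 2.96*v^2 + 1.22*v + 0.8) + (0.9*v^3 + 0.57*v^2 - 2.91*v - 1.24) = -1.55*v^6 - 1.53*v^5 + 4.02*v^4 + 0.0800000000000001*v^3 + 3.53*v^2 - 1.69*v - 0.44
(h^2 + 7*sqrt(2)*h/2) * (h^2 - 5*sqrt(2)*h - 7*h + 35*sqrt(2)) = h^4 - 7*h^3 - 3*sqrt(2)*h^3/2 - 35*h^2 + 21*sqrt(2)*h^2/2 + 245*h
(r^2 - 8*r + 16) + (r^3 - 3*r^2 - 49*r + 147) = r^3 - 2*r^2 - 57*r + 163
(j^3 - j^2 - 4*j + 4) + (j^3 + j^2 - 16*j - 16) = 2*j^3 - 20*j - 12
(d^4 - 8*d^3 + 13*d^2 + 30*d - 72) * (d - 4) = d^5 - 12*d^4 + 45*d^3 - 22*d^2 - 192*d + 288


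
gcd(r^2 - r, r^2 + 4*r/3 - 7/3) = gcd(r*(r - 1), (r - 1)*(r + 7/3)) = r - 1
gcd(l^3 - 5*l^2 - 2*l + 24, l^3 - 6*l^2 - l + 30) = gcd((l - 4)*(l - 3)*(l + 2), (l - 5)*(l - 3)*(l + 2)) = l^2 - l - 6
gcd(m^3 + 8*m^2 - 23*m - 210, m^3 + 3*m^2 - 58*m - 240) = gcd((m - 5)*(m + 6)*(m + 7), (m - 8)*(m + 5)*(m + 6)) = m + 6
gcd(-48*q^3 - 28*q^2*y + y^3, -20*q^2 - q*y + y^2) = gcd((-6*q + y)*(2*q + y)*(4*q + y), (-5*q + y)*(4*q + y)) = 4*q + y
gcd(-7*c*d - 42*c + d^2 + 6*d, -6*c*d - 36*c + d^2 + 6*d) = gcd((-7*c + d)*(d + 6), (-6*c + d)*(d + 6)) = d + 6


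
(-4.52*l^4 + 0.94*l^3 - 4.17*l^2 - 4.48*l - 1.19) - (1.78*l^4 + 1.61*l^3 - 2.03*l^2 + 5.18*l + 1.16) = -6.3*l^4 - 0.67*l^3 - 2.14*l^2 - 9.66*l - 2.35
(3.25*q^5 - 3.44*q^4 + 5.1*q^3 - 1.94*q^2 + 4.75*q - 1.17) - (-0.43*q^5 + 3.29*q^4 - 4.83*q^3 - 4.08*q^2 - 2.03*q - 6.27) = 3.68*q^5 - 6.73*q^4 + 9.93*q^3 + 2.14*q^2 + 6.78*q + 5.1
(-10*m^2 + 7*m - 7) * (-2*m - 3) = 20*m^3 + 16*m^2 - 7*m + 21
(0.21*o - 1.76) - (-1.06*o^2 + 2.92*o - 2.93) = 1.06*o^2 - 2.71*o + 1.17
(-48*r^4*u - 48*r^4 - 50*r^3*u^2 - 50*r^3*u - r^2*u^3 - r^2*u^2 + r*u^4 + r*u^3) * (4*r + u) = -192*r^5*u - 192*r^5 - 248*r^4*u^2 - 248*r^4*u - 54*r^3*u^3 - 54*r^3*u^2 + 3*r^2*u^4 + 3*r^2*u^3 + r*u^5 + r*u^4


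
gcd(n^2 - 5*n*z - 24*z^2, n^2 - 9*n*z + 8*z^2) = -n + 8*z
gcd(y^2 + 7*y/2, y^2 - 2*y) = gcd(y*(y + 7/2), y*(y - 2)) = y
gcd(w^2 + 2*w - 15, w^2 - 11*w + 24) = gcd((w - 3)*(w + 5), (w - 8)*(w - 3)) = w - 3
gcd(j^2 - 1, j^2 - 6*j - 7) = j + 1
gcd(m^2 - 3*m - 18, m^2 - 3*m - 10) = 1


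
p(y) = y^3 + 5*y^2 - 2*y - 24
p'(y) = 3*y^2 + 10*y - 2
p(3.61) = 80.99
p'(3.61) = 73.20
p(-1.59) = -12.20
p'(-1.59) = -10.32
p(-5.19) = -18.74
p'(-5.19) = 26.91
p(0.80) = -21.89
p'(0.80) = 7.92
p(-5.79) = -38.90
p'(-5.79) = 40.67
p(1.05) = -19.43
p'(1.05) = 11.81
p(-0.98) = -18.18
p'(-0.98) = -8.92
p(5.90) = 343.63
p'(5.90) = 161.43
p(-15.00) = -2244.00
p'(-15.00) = 523.00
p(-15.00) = -2244.00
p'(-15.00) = 523.00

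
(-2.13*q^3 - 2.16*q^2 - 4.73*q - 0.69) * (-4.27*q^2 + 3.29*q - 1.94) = 9.0951*q^5 + 2.2155*q^4 + 17.2229*q^3 - 8.425*q^2 + 6.9061*q + 1.3386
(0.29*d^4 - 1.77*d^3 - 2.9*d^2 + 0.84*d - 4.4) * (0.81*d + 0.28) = 0.2349*d^5 - 1.3525*d^4 - 2.8446*d^3 - 0.1316*d^2 - 3.3288*d - 1.232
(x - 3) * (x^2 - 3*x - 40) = x^3 - 6*x^2 - 31*x + 120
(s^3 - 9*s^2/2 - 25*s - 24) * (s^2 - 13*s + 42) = s^5 - 35*s^4/2 + 151*s^3/2 + 112*s^2 - 738*s - 1008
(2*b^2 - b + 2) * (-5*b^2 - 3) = -10*b^4 + 5*b^3 - 16*b^2 + 3*b - 6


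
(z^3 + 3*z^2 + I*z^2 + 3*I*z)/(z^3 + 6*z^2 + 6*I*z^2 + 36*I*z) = (z^2 + z*(3 + I) + 3*I)/(z^2 + 6*z*(1 + I) + 36*I)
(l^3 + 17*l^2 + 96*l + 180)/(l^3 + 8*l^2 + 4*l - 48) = (l^2 + 11*l + 30)/(l^2 + 2*l - 8)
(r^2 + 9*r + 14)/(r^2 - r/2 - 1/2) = 2*(r^2 + 9*r + 14)/(2*r^2 - r - 1)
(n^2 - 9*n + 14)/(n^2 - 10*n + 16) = (n - 7)/(n - 8)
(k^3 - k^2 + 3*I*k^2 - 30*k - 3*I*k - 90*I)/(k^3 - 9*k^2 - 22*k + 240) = (k + 3*I)/(k - 8)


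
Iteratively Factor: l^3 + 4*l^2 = (l)*(l^2 + 4*l) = l*(l + 4)*(l)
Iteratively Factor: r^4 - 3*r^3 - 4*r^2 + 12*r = (r + 2)*(r^3 - 5*r^2 + 6*r) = r*(r + 2)*(r^2 - 5*r + 6) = r*(r - 2)*(r + 2)*(r - 3)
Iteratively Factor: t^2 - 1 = (t + 1)*(t - 1)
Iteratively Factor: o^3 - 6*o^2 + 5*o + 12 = (o + 1)*(o^2 - 7*o + 12) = (o - 4)*(o + 1)*(o - 3)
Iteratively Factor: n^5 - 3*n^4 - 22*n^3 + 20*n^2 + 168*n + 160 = (n + 2)*(n^4 - 5*n^3 - 12*n^2 + 44*n + 80) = (n + 2)^2*(n^3 - 7*n^2 + 2*n + 40) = (n - 4)*(n + 2)^2*(n^2 - 3*n - 10) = (n - 5)*(n - 4)*(n + 2)^2*(n + 2)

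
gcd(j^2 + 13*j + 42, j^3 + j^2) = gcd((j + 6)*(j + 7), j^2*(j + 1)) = 1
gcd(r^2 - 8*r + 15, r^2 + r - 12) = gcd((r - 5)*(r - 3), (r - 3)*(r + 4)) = r - 3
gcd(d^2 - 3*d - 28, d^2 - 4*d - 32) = d + 4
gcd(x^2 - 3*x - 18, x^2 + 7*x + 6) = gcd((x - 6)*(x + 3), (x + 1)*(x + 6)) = 1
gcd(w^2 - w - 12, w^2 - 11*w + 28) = w - 4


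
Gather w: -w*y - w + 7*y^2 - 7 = w*(-y - 1) + 7*y^2 - 7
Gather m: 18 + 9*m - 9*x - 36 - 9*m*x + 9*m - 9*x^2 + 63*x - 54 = m*(18 - 9*x) - 9*x^2 + 54*x - 72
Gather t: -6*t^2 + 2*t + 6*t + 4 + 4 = -6*t^2 + 8*t + 8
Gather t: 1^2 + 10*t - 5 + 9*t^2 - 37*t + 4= 9*t^2 - 27*t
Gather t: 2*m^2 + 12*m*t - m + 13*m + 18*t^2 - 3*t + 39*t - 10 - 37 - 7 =2*m^2 + 12*m + 18*t^2 + t*(12*m + 36) - 54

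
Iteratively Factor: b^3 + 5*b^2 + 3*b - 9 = (b + 3)*(b^2 + 2*b - 3) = (b - 1)*(b + 3)*(b + 3)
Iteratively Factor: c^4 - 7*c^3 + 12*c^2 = (c)*(c^3 - 7*c^2 + 12*c) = c*(c - 4)*(c^2 - 3*c) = c*(c - 4)*(c - 3)*(c)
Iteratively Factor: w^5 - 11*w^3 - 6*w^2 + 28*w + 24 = (w + 1)*(w^4 - w^3 - 10*w^2 + 4*w + 24) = (w + 1)*(w + 2)*(w^3 - 3*w^2 - 4*w + 12) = (w - 2)*(w + 1)*(w + 2)*(w^2 - w - 6) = (w - 3)*(w - 2)*(w + 1)*(w + 2)*(w + 2)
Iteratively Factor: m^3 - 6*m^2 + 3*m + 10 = (m - 5)*(m^2 - m - 2) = (m - 5)*(m + 1)*(m - 2)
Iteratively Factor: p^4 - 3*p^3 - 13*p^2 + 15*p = (p - 1)*(p^3 - 2*p^2 - 15*p) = p*(p - 1)*(p^2 - 2*p - 15) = p*(p - 5)*(p - 1)*(p + 3)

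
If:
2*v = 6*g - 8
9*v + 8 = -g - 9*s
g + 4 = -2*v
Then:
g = 4/7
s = 4/3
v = -16/7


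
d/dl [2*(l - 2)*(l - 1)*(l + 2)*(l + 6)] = 8*l^3 + 30*l^2 - 40*l - 40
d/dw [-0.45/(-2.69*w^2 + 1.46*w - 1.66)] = (0.657 - 2.421*w)/(2.69*w^2 - 1.46*w + 1.66)^2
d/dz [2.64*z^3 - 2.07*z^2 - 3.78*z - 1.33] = 7.92*z^2 - 4.14*z - 3.78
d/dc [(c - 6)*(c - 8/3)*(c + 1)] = 3*c^2 - 46*c/3 + 22/3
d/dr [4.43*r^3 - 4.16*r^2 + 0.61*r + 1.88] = 13.29*r^2 - 8.32*r + 0.61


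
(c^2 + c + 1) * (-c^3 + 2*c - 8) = -c^5 - c^4 + c^3 - 6*c^2 - 6*c - 8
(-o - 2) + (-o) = -2*o - 2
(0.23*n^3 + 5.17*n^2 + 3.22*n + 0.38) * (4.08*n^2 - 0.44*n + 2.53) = 0.9384*n^5 + 20.9924*n^4 + 11.4447*n^3 + 13.2137*n^2 + 7.9794*n + 0.9614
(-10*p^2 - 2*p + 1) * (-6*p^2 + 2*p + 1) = 60*p^4 - 8*p^3 - 20*p^2 + 1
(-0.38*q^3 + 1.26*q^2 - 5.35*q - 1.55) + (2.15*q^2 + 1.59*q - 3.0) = -0.38*q^3 + 3.41*q^2 - 3.76*q - 4.55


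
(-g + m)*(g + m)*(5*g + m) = -5*g^3 - g^2*m + 5*g*m^2 + m^3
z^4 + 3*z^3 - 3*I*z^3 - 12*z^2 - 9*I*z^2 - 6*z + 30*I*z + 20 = (z - 2)*(z + 5)*(z - 2*I)*(z - I)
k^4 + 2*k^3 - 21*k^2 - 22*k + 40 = (k - 4)*(k - 1)*(k + 2)*(k + 5)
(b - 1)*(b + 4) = b^2 + 3*b - 4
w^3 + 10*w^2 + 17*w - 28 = (w - 1)*(w + 4)*(w + 7)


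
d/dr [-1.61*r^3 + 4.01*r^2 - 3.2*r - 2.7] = -4.83*r^2 + 8.02*r - 3.2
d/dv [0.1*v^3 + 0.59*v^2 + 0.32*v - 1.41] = 0.3*v^2 + 1.18*v + 0.32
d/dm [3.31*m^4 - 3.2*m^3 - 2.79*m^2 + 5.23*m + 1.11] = 13.24*m^3 - 9.6*m^2 - 5.58*m + 5.23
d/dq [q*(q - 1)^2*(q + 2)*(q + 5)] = 5*q^4 + 20*q^3 - 9*q^2 - 26*q + 10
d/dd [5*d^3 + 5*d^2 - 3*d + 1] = 15*d^2 + 10*d - 3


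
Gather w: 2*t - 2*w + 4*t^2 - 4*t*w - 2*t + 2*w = 4*t^2 - 4*t*w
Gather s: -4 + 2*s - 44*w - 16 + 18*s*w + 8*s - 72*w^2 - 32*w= s*(18*w + 10) - 72*w^2 - 76*w - 20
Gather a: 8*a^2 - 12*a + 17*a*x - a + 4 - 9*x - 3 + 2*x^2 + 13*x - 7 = 8*a^2 + a*(17*x - 13) + 2*x^2 + 4*x - 6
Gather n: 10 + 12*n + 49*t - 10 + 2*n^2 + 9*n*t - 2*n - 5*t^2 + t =2*n^2 + n*(9*t + 10) - 5*t^2 + 50*t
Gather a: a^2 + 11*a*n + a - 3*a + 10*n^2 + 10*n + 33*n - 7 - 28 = a^2 + a*(11*n - 2) + 10*n^2 + 43*n - 35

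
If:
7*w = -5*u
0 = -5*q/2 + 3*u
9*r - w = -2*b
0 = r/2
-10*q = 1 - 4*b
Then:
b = 5/188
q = -21/235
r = 0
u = -7/94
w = 5/94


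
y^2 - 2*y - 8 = (y - 4)*(y + 2)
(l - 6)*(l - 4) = l^2 - 10*l + 24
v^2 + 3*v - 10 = (v - 2)*(v + 5)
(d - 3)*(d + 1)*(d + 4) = d^3 + 2*d^2 - 11*d - 12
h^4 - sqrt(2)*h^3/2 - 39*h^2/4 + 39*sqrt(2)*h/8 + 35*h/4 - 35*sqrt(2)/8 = (h - 5/2)*(h - 1)*(h + 7/2)*(h - sqrt(2)/2)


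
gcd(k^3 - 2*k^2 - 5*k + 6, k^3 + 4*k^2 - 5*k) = k - 1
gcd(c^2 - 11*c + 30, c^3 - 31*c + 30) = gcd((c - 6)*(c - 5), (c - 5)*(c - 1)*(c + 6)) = c - 5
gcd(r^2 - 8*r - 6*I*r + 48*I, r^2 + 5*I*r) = 1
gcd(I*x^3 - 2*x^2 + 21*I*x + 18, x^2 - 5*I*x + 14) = 1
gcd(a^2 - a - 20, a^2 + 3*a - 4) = a + 4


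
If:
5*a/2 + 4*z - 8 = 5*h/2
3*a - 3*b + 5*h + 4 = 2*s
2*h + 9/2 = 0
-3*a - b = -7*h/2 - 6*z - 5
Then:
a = 19/20 - 8*z/5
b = 54*z/5 - 229/40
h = -9/4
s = 511/80 - 93*z/5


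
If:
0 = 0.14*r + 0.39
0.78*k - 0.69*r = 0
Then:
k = -2.46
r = -2.79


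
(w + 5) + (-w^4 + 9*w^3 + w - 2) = -w^4 + 9*w^3 + 2*w + 3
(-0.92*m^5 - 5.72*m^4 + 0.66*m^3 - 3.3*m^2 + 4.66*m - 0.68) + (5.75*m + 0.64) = -0.92*m^5 - 5.72*m^4 + 0.66*m^3 - 3.3*m^2 + 10.41*m - 0.04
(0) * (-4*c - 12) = 0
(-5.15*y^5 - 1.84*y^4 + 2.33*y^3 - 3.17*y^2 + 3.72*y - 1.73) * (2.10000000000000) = -10.815*y^5 - 3.864*y^4 + 4.893*y^3 - 6.657*y^2 + 7.812*y - 3.633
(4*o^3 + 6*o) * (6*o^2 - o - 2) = 24*o^5 - 4*o^4 + 28*o^3 - 6*o^2 - 12*o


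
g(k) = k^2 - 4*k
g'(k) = 2*k - 4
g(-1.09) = 5.55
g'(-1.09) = -6.18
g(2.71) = -3.50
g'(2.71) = 1.42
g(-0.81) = 3.90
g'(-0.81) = -5.62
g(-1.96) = 11.68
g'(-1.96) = -7.92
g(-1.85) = 10.82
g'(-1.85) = -7.70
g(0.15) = -0.58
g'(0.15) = -3.70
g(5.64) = 9.25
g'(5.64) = 7.28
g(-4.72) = 41.16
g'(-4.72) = -13.44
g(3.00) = -3.00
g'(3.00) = 2.00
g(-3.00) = 21.00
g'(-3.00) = -10.00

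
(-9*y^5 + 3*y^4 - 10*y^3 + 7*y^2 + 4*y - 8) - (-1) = -9*y^5 + 3*y^4 - 10*y^3 + 7*y^2 + 4*y - 7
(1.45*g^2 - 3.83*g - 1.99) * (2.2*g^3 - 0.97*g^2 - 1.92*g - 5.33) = 3.19*g^5 - 9.8325*g^4 - 3.4469*g^3 + 1.5554*g^2 + 24.2347*g + 10.6067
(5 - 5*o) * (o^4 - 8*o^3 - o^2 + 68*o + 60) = -5*o^5 + 45*o^4 - 35*o^3 - 345*o^2 + 40*o + 300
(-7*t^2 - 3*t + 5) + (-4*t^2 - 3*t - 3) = -11*t^2 - 6*t + 2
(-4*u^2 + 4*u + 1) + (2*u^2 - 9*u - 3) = -2*u^2 - 5*u - 2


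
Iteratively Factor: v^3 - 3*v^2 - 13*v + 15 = (v - 1)*(v^2 - 2*v - 15) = (v - 5)*(v - 1)*(v + 3)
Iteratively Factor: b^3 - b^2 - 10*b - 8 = (b - 4)*(b^2 + 3*b + 2) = (b - 4)*(b + 1)*(b + 2)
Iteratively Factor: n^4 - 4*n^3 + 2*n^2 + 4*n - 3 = (n - 1)*(n^3 - 3*n^2 - n + 3) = (n - 1)^2*(n^2 - 2*n - 3) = (n - 1)^2*(n + 1)*(n - 3)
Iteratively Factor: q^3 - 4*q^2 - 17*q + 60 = (q - 5)*(q^2 + q - 12) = (q - 5)*(q - 3)*(q + 4)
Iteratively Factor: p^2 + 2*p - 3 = (p + 3)*(p - 1)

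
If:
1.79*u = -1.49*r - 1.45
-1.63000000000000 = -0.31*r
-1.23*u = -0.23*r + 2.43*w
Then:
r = 5.26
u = -5.19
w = 3.12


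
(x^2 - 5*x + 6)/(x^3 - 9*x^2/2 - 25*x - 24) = 2*(-x^2 + 5*x - 6)/(-2*x^3 + 9*x^2 + 50*x + 48)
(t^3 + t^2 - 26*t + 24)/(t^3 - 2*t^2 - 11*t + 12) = (t + 6)/(t + 3)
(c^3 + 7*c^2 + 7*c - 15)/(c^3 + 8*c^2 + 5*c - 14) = (c^2 + 8*c + 15)/(c^2 + 9*c + 14)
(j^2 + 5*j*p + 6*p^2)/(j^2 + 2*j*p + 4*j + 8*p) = (j + 3*p)/(j + 4)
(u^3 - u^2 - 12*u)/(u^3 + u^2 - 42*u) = (u^2 - u - 12)/(u^2 + u - 42)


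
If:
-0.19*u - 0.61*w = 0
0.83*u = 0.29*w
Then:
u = 0.00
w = 0.00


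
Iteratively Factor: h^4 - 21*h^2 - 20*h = (h + 1)*(h^3 - h^2 - 20*h) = (h + 1)*(h + 4)*(h^2 - 5*h) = h*(h + 1)*(h + 4)*(h - 5)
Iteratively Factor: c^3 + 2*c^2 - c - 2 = (c - 1)*(c^2 + 3*c + 2) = (c - 1)*(c + 1)*(c + 2)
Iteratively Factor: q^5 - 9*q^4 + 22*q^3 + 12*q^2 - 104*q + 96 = (q - 2)*(q^4 - 7*q^3 + 8*q^2 + 28*q - 48) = (q - 3)*(q - 2)*(q^3 - 4*q^2 - 4*q + 16) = (q - 4)*(q - 3)*(q - 2)*(q^2 - 4) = (q - 4)*(q - 3)*(q - 2)*(q + 2)*(q - 2)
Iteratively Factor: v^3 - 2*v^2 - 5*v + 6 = (v - 1)*(v^2 - v - 6) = (v - 3)*(v - 1)*(v + 2)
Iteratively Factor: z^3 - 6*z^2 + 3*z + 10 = (z - 2)*(z^2 - 4*z - 5) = (z - 2)*(z + 1)*(z - 5)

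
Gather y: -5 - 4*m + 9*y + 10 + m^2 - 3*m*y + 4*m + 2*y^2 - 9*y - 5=m^2 - 3*m*y + 2*y^2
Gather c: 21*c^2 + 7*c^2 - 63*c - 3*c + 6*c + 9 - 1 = 28*c^2 - 60*c + 8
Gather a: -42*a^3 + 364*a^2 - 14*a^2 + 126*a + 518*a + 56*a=-42*a^3 + 350*a^2 + 700*a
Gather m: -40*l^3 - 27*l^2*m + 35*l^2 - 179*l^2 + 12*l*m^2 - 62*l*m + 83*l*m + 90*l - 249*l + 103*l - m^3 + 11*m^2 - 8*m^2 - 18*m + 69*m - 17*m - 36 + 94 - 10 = -40*l^3 - 144*l^2 - 56*l - m^3 + m^2*(12*l + 3) + m*(-27*l^2 + 21*l + 34) + 48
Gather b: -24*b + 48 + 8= 56 - 24*b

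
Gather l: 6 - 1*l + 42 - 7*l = 48 - 8*l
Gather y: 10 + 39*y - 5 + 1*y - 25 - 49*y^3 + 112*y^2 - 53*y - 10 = -49*y^3 + 112*y^2 - 13*y - 30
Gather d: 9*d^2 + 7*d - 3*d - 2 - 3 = 9*d^2 + 4*d - 5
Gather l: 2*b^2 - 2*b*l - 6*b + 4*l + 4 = 2*b^2 - 6*b + l*(4 - 2*b) + 4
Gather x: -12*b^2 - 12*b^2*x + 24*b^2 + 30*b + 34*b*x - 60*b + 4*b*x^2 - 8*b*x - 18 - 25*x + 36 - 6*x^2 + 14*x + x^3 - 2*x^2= 12*b^2 - 30*b + x^3 + x^2*(4*b - 8) + x*(-12*b^2 + 26*b - 11) + 18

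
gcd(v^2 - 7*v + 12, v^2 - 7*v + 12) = v^2 - 7*v + 12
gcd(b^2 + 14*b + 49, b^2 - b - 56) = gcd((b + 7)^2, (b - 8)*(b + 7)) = b + 7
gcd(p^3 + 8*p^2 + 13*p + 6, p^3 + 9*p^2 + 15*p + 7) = p^2 + 2*p + 1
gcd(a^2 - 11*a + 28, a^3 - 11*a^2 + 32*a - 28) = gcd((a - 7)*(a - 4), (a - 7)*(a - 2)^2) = a - 7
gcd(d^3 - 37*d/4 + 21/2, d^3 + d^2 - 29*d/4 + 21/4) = d^2 + 2*d - 21/4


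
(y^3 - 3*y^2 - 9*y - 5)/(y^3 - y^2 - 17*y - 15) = (y + 1)/(y + 3)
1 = 1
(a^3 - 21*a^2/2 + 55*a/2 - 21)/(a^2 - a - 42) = (a^2 - 7*a/2 + 3)/(a + 6)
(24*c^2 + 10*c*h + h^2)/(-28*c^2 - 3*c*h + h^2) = (-6*c - h)/(7*c - h)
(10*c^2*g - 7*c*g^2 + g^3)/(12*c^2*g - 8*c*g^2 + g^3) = (5*c - g)/(6*c - g)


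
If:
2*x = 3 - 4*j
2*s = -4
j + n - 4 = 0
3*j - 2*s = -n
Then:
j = -4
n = 8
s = -2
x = 19/2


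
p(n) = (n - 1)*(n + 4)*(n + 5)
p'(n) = (n - 1)*(n + 4) + (n - 1)*(n + 5) + (n + 4)*(n + 5) = 3*n^2 + 16*n + 11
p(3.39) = 148.19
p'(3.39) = 99.72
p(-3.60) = -2.58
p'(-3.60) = -7.72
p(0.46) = -13.15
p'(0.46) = 18.99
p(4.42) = 271.26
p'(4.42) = 140.33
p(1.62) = 23.07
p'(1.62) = 44.79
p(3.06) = 117.22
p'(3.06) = 88.05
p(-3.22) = -5.86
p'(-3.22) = -9.41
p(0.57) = -10.95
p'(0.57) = 21.09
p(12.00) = 2992.00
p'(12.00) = 635.00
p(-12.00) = -728.00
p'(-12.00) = 251.00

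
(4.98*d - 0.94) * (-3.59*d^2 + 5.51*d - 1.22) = -17.8782*d^3 + 30.8144*d^2 - 11.255*d + 1.1468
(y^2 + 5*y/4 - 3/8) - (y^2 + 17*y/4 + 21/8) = -3*y - 3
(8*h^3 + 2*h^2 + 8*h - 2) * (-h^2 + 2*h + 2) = -8*h^5 + 14*h^4 + 12*h^3 + 22*h^2 + 12*h - 4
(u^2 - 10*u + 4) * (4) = 4*u^2 - 40*u + 16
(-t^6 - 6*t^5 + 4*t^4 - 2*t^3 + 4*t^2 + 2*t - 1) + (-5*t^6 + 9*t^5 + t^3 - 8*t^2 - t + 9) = -6*t^6 + 3*t^5 + 4*t^4 - t^3 - 4*t^2 + t + 8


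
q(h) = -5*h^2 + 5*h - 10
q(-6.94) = -285.52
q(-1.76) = -34.29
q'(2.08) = -15.80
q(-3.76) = -99.49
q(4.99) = -109.55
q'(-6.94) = 74.40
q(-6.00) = -220.00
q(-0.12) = -10.67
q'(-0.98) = 14.80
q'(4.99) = -44.90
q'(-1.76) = 22.60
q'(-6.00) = 65.00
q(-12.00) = -790.00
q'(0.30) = 2.00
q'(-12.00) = 125.00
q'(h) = 5 - 10*h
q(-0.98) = -19.70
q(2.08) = -21.23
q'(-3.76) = 42.60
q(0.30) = -8.95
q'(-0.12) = 6.20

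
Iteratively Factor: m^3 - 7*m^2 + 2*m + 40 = (m - 4)*(m^2 - 3*m - 10) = (m - 5)*(m - 4)*(m + 2)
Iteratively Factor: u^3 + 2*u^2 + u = (u + 1)*(u^2 + u) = (u + 1)^2*(u)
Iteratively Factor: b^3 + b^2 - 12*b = (b + 4)*(b^2 - 3*b) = b*(b + 4)*(b - 3)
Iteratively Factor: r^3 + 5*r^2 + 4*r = (r + 1)*(r^2 + 4*r) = (r + 1)*(r + 4)*(r)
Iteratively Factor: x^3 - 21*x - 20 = (x + 4)*(x^2 - 4*x - 5) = (x + 1)*(x + 4)*(x - 5)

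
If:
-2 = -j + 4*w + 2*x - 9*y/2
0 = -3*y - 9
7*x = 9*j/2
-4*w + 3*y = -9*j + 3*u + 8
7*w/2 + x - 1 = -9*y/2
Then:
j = 3143/44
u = 29119/132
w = -395/44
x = 4041/88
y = -3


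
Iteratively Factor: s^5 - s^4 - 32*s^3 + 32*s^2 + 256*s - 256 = (s - 1)*(s^4 - 32*s^2 + 256) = (s - 4)*(s - 1)*(s^3 + 4*s^2 - 16*s - 64) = (s - 4)^2*(s - 1)*(s^2 + 8*s + 16) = (s - 4)^2*(s - 1)*(s + 4)*(s + 4)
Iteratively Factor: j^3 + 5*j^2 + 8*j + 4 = (j + 2)*(j^2 + 3*j + 2) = (j + 1)*(j + 2)*(j + 2)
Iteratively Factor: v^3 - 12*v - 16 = (v + 2)*(v^2 - 2*v - 8) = (v + 2)^2*(v - 4)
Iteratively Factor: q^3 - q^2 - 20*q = (q - 5)*(q^2 + 4*q) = q*(q - 5)*(q + 4)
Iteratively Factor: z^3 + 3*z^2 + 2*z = (z + 1)*(z^2 + 2*z) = (z + 1)*(z + 2)*(z)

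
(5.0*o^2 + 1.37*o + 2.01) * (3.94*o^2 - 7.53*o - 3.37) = 19.7*o^4 - 32.2522*o^3 - 19.2467*o^2 - 19.7522*o - 6.7737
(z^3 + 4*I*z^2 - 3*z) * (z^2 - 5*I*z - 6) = z^5 - I*z^4 + 11*z^3 - 9*I*z^2 + 18*z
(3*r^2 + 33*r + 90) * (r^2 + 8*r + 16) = 3*r^4 + 57*r^3 + 402*r^2 + 1248*r + 1440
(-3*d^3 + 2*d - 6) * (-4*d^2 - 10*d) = 12*d^5 + 30*d^4 - 8*d^3 + 4*d^2 + 60*d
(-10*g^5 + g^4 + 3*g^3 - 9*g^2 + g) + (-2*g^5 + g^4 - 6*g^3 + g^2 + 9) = -12*g^5 + 2*g^4 - 3*g^3 - 8*g^2 + g + 9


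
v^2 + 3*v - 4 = (v - 1)*(v + 4)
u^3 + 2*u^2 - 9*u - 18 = (u - 3)*(u + 2)*(u + 3)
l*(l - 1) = l^2 - l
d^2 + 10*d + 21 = (d + 3)*(d + 7)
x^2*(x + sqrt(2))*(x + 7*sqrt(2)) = x^4 + 8*sqrt(2)*x^3 + 14*x^2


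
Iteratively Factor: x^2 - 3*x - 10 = (x - 5)*(x + 2)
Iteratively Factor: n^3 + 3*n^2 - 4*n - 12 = (n - 2)*(n^2 + 5*n + 6) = (n - 2)*(n + 3)*(n + 2)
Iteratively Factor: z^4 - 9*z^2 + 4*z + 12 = (z - 2)*(z^3 + 2*z^2 - 5*z - 6) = (z - 2)*(z + 3)*(z^2 - z - 2) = (z - 2)*(z + 1)*(z + 3)*(z - 2)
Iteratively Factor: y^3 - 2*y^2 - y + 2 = (y + 1)*(y^2 - 3*y + 2) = (y - 1)*(y + 1)*(y - 2)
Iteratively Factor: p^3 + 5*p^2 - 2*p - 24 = (p + 3)*(p^2 + 2*p - 8) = (p - 2)*(p + 3)*(p + 4)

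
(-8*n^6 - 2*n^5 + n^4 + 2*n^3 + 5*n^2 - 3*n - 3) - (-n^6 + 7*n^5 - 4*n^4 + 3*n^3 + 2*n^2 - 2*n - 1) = -7*n^6 - 9*n^5 + 5*n^4 - n^3 + 3*n^2 - n - 2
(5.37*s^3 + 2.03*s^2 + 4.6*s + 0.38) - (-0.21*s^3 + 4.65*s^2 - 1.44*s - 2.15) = 5.58*s^3 - 2.62*s^2 + 6.04*s + 2.53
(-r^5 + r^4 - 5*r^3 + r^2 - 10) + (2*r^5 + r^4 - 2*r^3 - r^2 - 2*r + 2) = r^5 + 2*r^4 - 7*r^3 - 2*r - 8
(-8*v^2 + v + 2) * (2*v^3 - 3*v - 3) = -16*v^5 + 2*v^4 + 28*v^3 + 21*v^2 - 9*v - 6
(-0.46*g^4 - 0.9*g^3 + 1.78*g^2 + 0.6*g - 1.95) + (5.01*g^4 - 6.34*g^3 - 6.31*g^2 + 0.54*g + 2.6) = 4.55*g^4 - 7.24*g^3 - 4.53*g^2 + 1.14*g + 0.65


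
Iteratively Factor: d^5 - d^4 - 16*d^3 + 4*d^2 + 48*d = (d + 2)*(d^4 - 3*d^3 - 10*d^2 + 24*d) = (d + 2)*(d + 3)*(d^3 - 6*d^2 + 8*d) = (d - 4)*(d + 2)*(d + 3)*(d^2 - 2*d) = d*(d - 4)*(d + 2)*(d + 3)*(d - 2)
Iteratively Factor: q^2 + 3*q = (q)*(q + 3)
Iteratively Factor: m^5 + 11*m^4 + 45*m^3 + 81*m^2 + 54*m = (m + 3)*(m^4 + 8*m^3 + 21*m^2 + 18*m) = m*(m + 3)*(m^3 + 8*m^2 + 21*m + 18) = m*(m + 2)*(m + 3)*(m^2 + 6*m + 9) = m*(m + 2)*(m + 3)^2*(m + 3)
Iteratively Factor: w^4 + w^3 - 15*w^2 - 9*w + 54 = (w - 2)*(w^3 + 3*w^2 - 9*w - 27) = (w - 2)*(w + 3)*(w^2 - 9) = (w - 2)*(w + 3)^2*(w - 3)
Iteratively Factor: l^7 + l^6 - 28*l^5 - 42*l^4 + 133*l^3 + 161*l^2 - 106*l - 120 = (l + 3)*(l^6 - 2*l^5 - 22*l^4 + 24*l^3 + 61*l^2 - 22*l - 40) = (l + 3)*(l + 4)*(l^5 - 6*l^4 + 2*l^3 + 16*l^2 - 3*l - 10) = (l + 1)*(l + 3)*(l + 4)*(l^4 - 7*l^3 + 9*l^2 + 7*l - 10) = (l - 2)*(l + 1)*(l + 3)*(l + 4)*(l^3 - 5*l^2 - l + 5) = (l - 2)*(l - 1)*(l + 1)*(l + 3)*(l + 4)*(l^2 - 4*l - 5) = (l - 2)*(l - 1)*(l + 1)^2*(l + 3)*(l + 4)*(l - 5)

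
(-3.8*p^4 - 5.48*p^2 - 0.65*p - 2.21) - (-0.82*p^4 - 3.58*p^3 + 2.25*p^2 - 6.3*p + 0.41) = -2.98*p^4 + 3.58*p^3 - 7.73*p^2 + 5.65*p - 2.62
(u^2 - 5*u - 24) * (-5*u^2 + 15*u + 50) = -5*u^4 + 40*u^3 + 95*u^2 - 610*u - 1200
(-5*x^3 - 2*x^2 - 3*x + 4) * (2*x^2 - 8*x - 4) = -10*x^5 + 36*x^4 + 30*x^3 + 40*x^2 - 20*x - 16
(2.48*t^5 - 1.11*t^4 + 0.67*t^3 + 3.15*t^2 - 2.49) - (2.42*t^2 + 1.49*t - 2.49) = 2.48*t^5 - 1.11*t^4 + 0.67*t^3 + 0.73*t^2 - 1.49*t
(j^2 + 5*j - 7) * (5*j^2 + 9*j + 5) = 5*j^4 + 34*j^3 + 15*j^2 - 38*j - 35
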